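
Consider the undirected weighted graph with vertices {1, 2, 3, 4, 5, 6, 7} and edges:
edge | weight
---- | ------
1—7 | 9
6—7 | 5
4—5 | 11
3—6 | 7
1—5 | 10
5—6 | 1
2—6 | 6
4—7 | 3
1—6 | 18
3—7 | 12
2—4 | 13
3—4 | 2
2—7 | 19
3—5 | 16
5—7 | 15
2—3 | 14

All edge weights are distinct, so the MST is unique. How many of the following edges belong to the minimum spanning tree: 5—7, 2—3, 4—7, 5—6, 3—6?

2

Kruskal: consider edges lightest-first.
5—6 (1): add — endpoints in different components.
3—4 (2): add — endpoints in different components.
4—7 (3): add — endpoints in different components.
6—7 (5): add — endpoints in different components.
2—6 (6): add — endpoints in different components.
3—6 (7): skip — 3 and 6 already connected.
1—7 (9): add — endpoints in different components.
MST edge set: {5—6, 3—4, 4—7, 6—7, 2—6, 1—7}.
Of the listed edges, {4—7, 5—6} are in the MST → 2.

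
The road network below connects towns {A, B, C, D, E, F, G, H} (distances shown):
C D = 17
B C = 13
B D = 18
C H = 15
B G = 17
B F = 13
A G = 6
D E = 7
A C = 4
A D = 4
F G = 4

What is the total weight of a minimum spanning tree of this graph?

Grow the tree from G using Prim:
Step 1: frontier [F G 4, A G 6, B G 17] → take F G (4); add F.
Step 2: frontier [B F 13, A G 6, B G 17] → take A G (6); add A.
Step 3: frontier [A C 4, A D 4, B F 13, B G 17] → take A C (4); add C.
Step 4: frontier [A D 4, B C 13, C H 15, C D 17, B F 13, B G 17] → take A D (4); add D.
Step 5: frontier [B C 13, C H 15, D E 7, B D 18, B F 13, B G 17] → take D E (7); add E.
Step 6: frontier [B C 13, C H 15, B D 18, B F 13, B G 17] → take B C (13); add B.
Step 7: frontier [C H 15] → take C H (15); add H.
MST edges: F G, A G, A C, A D, D E, B C, C H; total weight 4+6+4+4+7+13+15 = 53.

53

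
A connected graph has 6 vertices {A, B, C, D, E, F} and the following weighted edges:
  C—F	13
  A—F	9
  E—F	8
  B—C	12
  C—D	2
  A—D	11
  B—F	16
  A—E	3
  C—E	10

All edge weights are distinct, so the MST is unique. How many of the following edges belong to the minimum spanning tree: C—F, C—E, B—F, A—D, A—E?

2

Kruskal's algorithm — process edges by increasing weight (ties by edge label):
C—D (2): add — endpoints in different components.
A—E (3): add — endpoints in different components.
E—F (8): add — endpoints in different components.
A—F (9): skip — A and F already connected.
C—E (10): add — endpoints in different components.
A—D (11): skip — A and D already connected.
B—C (12): add — endpoints in different components.
MST edge set: {C—D, A—E, E—F, C—E, B—C}.
Of the listed edges, {C—E, A—E} are in the MST → 2.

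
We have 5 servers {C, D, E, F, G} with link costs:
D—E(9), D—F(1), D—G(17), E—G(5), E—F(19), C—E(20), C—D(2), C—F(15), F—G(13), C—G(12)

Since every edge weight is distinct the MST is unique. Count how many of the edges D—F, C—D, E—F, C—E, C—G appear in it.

Kruskal's algorithm — process edges by increasing weight (ties by edge label):
D—F (1): add. Components now {C} {D,F} {E} {G}
C—D (2): add. Components now {C,D,F} {E} {G}
E—G (5): add. Components now {C,D,F} {E,G}
D—E (9): add. Components now {C,D,E,F,G}
MST edge set: {D—F, C—D, E—G, D—E}.
Of the listed edges, {D—F, C—D} are in the MST → 2.

2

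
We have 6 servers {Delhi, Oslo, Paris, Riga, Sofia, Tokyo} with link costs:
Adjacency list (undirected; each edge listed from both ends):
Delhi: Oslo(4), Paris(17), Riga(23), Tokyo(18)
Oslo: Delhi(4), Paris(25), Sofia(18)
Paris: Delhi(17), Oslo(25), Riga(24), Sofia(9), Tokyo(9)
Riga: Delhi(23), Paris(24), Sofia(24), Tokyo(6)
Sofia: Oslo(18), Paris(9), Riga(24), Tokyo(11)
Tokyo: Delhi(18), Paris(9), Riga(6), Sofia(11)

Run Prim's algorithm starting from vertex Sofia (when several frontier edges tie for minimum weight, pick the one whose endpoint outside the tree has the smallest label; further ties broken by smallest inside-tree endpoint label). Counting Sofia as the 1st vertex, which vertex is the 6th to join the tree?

Oslo

Grow the tree from Sofia using Prim:
Step 1: cheapest edge leaving the tree is Paris—Sofia (9); add Paris.
Step 2: cheapest edge leaving the tree is Paris—Tokyo (9); add Tokyo.
Step 3: cheapest edge leaving the tree is Riga—Tokyo (6); add Riga.
Step 4: cheapest edge leaving the tree is Delhi—Paris (17); add Delhi.
Step 5: cheapest edge leaving the tree is Delhi—Oslo (4); add Oslo.
Vertex order: Sofia, Paris, Tokyo, Riga, Delhi, Oslo. The 6th vertex is Oslo.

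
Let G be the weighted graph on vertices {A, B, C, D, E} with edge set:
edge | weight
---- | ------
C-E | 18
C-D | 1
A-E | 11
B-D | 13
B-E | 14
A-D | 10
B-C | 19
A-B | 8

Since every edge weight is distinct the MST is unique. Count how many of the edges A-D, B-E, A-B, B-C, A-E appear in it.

3

Kruskal's algorithm — process edges by increasing weight (ties by edge label):
C-D (1): add — endpoints in different components.
A-B (8): add — endpoints in different components.
A-D (10): add — endpoints in different components.
A-E (11): add — endpoints in different components.
MST edge set: {C-D, A-B, A-D, A-E}.
Of the listed edges, {A-D, A-B, A-E} are in the MST → 3.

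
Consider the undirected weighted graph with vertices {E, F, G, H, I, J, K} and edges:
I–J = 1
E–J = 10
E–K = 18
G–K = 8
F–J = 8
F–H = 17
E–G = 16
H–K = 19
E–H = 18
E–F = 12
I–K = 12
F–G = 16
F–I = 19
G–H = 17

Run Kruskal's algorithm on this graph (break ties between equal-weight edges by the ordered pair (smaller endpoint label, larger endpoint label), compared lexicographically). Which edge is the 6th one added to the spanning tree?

F-H

Kruskal: consider edges lightest-first.
I–J (1): add — endpoints in different components.
F–J (8): add — endpoints in different components.
G–K (8): add — endpoints in different components.
E–J (10): add — endpoints in different components.
E–F (12): skip — E and F already connected.
I–K (12): add — endpoints in different components.
E–G (16): skip — E and G already connected.
F–G (16): skip — F and G already connected.
F–H (17): add — endpoints in different components.
The 6th edge added is F–H.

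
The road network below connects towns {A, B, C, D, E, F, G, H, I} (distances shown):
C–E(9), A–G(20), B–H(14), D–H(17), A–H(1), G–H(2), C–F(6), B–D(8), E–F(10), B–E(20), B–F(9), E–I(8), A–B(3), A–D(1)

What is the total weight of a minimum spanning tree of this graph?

Kruskal's algorithm — process edges by increasing weight (ties by edge label):
A–D (1): add — endpoints in different components.
A–H (1): add — endpoints in different components.
G–H (2): add — endpoints in different components.
A–B (3): add — endpoints in different components.
C–F (6): add — endpoints in different components.
B–D (8): skip — B and D already connected.
E–I (8): add — endpoints in different components.
B–F (9): add — endpoints in different components.
C–E (9): add — endpoints in different components.
MST edges: A–D, A–H, G–H, A–B, C–F, E–I, B–F, C–E; total weight 1+1+2+3+6+8+9+9 = 39.

39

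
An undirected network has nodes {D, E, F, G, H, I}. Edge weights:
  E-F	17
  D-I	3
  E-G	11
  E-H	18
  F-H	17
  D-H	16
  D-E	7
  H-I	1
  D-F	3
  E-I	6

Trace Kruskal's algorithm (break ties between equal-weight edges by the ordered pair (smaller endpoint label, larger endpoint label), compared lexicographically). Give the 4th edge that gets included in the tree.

Kruskal: consider edges lightest-first.
H-I (1): add — endpoints in different components.
D-F (3): add — endpoints in different components.
D-I (3): add — endpoints in different components.
E-I (6): add — endpoints in different components.
D-E (7): skip — D and E already connected.
E-G (11): add — endpoints in different components.
The 4th edge added is E-I.

E-I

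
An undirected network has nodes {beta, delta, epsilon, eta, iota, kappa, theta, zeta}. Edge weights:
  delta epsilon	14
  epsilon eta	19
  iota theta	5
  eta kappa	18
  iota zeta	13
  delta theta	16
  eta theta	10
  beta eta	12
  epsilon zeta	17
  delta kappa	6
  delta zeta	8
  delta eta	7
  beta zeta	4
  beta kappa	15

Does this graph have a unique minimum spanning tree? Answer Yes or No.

Sort edges by weight, then run Kruskal:
beta zeta (4): add — endpoints in different components.
iota theta (5): add — endpoints in different components.
delta kappa (6): add — endpoints in different components.
delta eta (7): add — endpoints in different components.
delta zeta (8): add — endpoints in different components.
eta theta (10): add — endpoints in different components.
beta eta (12): skip — beta and eta already connected.
iota zeta (13): skip — iota and zeta already connected.
delta epsilon (14): add — endpoints in different components.
Every non-tree edge has weight strictly greater than the heaviest edge on the tree path between its endpoints, so the MST is unique.

Yes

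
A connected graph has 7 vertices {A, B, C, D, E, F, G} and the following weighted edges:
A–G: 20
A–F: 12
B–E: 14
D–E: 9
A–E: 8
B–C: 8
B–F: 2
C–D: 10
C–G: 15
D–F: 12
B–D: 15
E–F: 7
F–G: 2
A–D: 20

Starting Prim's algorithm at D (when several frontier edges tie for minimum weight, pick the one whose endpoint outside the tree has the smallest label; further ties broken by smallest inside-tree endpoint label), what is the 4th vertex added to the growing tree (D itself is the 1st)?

Prim, starting at D.
Step 1: frontier [D–E 9, C–D 10, D–F 12, B–D 15, A–D 20] → take D–E (9); add E.
Step 2: frontier [C–D 10, D–F 12, B–D 15, A–D 20, E–F 7, A–E 8, B–E 14] → take E–F (7); add F.
Step 3: frontier [C–D 10, B–D 15, A–D 20, A–E 8, B–E 14, B–F 2, F–G 2, A–F 12] → take B–F (2); add B.
Step 4: frontier [B–C 8, C–D 10, A–D 20, A–E 8, F–G 2, A–F 12] → take F–G (2); add G.
Step 5: frontier [B–C 8, C–D 10, A–D 20, A–E 8, A–F 12, C–G 15, A–G 20] → take A–E (8); add A.
Step 6: frontier [B–C 8, C–D 10, C–G 15] → take B–C (8); add C.
Vertex order: D, E, F, B, G, A, C. The 4th vertex is B.

B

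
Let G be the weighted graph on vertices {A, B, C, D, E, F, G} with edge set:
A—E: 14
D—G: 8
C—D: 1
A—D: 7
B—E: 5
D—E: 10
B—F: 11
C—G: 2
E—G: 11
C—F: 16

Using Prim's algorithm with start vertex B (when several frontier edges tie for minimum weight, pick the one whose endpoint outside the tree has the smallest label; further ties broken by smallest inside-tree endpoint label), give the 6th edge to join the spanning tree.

Grow the tree from B using Prim:
Step 1: cheapest edge leaving the tree is B—E (5); add E.
Step 2: cheapest edge leaving the tree is D—E (10); add D.
Step 3: cheapest edge leaving the tree is C—D (1); add C.
Step 4: cheapest edge leaving the tree is C—G (2); add G.
Step 5: cheapest edge leaving the tree is A—D (7); add A.
Step 6: cheapest edge leaving the tree is B—F (11); add F.
The 6th edge added is B—F.

B-F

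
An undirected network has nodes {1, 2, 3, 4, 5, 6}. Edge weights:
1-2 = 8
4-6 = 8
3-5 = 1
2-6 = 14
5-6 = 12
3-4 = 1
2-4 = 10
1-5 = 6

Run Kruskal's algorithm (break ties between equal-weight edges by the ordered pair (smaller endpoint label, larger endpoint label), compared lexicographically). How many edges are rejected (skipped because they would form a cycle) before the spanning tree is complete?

Sort edges by weight, then run Kruskal:
3-4 (1): add — endpoints in different components.
3-5 (1): add — endpoints in different components.
1-5 (6): add — endpoints in different components.
1-2 (8): add — endpoints in different components.
4-6 (8): add — endpoints in different components.
Edges rejected before the tree was complete: 0.

0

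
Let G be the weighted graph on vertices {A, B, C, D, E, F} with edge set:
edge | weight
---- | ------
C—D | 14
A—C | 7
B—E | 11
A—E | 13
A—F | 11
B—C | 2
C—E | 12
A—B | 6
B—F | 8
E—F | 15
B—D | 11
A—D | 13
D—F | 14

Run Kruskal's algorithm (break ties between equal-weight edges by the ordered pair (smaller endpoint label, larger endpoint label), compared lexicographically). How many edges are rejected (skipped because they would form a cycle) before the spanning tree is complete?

2

Sort edges by weight, then run Kruskal:
B—C (2): add — endpoints in different components.
A—B (6): add — endpoints in different components.
A—C (7): skip — A and C already connected.
B—F (8): add — endpoints in different components.
A—F (11): skip — A and F already connected.
B—D (11): add — endpoints in different components.
B—E (11): add — endpoints in different components.
Edges rejected before the tree was complete: 2.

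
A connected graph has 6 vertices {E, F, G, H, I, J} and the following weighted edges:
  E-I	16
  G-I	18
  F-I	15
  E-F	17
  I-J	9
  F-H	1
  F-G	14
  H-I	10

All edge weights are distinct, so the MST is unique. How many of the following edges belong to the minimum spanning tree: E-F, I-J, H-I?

2

Kruskal: consider edges lightest-first.
F-H (1): add — endpoints in different components.
I-J (9): add — endpoints in different components.
H-I (10): add — endpoints in different components.
F-G (14): add — endpoints in different components.
F-I (15): skip — F and I already connected.
E-I (16): add — endpoints in different components.
MST edge set: {F-H, I-J, H-I, F-G, E-I}.
Of the listed edges, {I-J, H-I} are in the MST → 2.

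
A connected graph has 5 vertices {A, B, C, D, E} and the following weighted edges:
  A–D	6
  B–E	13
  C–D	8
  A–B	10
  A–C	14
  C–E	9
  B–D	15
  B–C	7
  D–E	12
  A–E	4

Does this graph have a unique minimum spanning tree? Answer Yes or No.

Yes

Kruskal's algorithm — process edges by increasing weight (ties by edge label):
A–E (4): add — endpoints in different components.
A–D (6): add — endpoints in different components.
B–C (7): add — endpoints in different components.
C–D (8): add — endpoints in different components.
Every non-tree edge has weight strictly greater than the heaviest edge on the tree path between its endpoints, so the MST is unique.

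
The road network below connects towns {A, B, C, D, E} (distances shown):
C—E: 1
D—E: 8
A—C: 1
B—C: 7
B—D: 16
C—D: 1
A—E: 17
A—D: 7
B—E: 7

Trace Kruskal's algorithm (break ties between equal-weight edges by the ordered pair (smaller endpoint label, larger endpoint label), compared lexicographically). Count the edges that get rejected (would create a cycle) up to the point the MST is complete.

1

Kruskal: consider edges lightest-first.
A—C (1): add — endpoints in different components.
C—D (1): add — endpoints in different components.
C—E (1): add — endpoints in different components.
A—D (7): skip — A and D already connected.
B—C (7): add — endpoints in different components.
Edges rejected before the tree was complete: 1.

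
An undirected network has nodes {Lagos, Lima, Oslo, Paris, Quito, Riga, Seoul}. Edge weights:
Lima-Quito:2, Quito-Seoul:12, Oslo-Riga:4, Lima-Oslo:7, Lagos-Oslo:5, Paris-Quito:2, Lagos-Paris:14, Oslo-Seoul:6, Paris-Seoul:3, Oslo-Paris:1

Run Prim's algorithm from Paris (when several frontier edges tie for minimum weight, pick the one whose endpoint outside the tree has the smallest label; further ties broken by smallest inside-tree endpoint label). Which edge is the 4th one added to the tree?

Paris-Seoul

Prim's algorithm from Paris:
Step 1: frontier [Oslo-Paris 1, Paris-Quito 2, Paris-Seoul 3, Lagos-Paris 14] → take Oslo-Paris (1); add Oslo.
Step 2: frontier [Oslo-Riga 4, Lagos-Oslo 5, Oslo-Seoul 6, Lima-Oslo 7, Paris-Quito 2, Paris-Seoul 3, Lagos-Paris 14] → take Paris-Quito (2); add Quito.
Step 3: frontier [Oslo-Riga 4, Lagos-Oslo 5, Oslo-Seoul 6, Lima-Oslo 7, Paris-Seoul 3, Lagos-Paris 14, Lima-Quito 2, Quito-Seoul 12] → take Lima-Quito (2); add Lima.
Step 4: frontier [Oslo-Riga 4, Lagos-Oslo 5, Oslo-Seoul 6, Paris-Seoul 3, Lagos-Paris 14, Quito-Seoul 12] → take Paris-Seoul (3); add Seoul.
Step 5: frontier [Oslo-Riga 4, Lagos-Oslo 5, Lagos-Paris 14] → take Oslo-Riga (4); add Riga.
Step 6: frontier [Lagos-Oslo 5, Lagos-Paris 14] → take Lagos-Oslo (5); add Lagos.
The 4th edge added is Paris-Seoul.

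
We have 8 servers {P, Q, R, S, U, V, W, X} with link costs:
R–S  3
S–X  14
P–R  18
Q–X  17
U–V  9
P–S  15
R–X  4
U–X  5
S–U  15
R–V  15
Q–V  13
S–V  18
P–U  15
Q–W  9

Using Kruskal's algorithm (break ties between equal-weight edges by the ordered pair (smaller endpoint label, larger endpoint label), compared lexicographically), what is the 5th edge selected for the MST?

Kruskal's algorithm — process edges by increasing weight (ties by edge label):
R–S (3): add — endpoints in different components.
R–X (4): add — endpoints in different components.
U–X (5): add — endpoints in different components.
Q–W (9): add — endpoints in different components.
U–V (9): add — endpoints in different components.
Q–V (13): add — endpoints in different components.
S–X (14): skip — X and S already connected.
P–S (15): add — endpoints in different components.
The 5th edge added is U–V.

U-V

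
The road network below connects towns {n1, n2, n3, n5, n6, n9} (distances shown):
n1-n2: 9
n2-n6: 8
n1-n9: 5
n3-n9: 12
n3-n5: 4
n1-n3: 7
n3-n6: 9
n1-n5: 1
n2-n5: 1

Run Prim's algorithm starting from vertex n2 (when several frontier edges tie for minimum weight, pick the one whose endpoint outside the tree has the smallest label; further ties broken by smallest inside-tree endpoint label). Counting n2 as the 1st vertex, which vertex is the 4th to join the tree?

n3

Grow the tree from n2 using Prim:
Step 1: cheapest edge leaving the tree is n2-n5 (1); add n5.
Step 2: cheapest edge leaving the tree is n1-n5 (1); add n1.
Step 3: cheapest edge leaving the tree is n3-n5 (4); add n3.
Step 4: cheapest edge leaving the tree is n1-n9 (5); add n9.
Step 5: cheapest edge leaving the tree is n2-n6 (8); add n6.
Vertex order: n2, n5, n1, n3, n9, n6. The 4th vertex is n3.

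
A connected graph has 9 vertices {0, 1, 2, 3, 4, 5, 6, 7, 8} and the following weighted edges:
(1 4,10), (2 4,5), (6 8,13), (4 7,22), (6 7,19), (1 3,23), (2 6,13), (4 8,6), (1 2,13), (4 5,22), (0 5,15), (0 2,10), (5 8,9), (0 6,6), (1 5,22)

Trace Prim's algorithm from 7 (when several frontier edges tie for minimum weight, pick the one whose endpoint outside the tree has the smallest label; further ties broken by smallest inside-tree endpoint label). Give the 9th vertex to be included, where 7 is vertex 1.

Prim's algorithm from 7:
Step 1: cheapest edge leaving the tree is 6 7 (19); add 6.
Step 2: cheapest edge leaving the tree is 0 6 (6); add 0.
Step 3: cheapest edge leaving the tree is 0 2 (10); add 2.
Step 4: cheapest edge leaving the tree is 2 4 (5); add 4.
Step 5: cheapest edge leaving the tree is 4 8 (6); add 8.
Step 6: cheapest edge leaving the tree is 5 8 (9); add 5.
Step 7: cheapest edge leaving the tree is 1 4 (10); add 1.
Step 8: cheapest edge leaving the tree is 1 3 (23); add 3.
Vertex order: 7, 6, 0, 2, 4, 8, 5, 1, 3. The 9th vertex is 3.

3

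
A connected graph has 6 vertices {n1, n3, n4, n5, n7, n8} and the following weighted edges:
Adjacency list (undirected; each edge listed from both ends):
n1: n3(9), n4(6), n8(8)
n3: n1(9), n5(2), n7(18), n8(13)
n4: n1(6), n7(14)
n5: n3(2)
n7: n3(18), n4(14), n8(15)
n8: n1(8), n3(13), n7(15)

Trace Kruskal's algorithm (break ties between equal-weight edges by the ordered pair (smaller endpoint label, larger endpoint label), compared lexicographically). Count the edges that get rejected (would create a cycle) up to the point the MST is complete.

Sort edges by weight, then run Kruskal:
n3 n5 (2): add. Components now {n3,n5} {n4} {n1} {n7} {n8}
n1 n4 (6): add. Components now {n3,n5} {n1,n4} {n7} {n8}
n1 n8 (8): add. Components now {n3,n5} {n1,n4,n8} {n7}
n1 n3 (9): add. Components now {n1,n3,n4,n5,n8} {n7}
n3 n8 (13): skip — n3 and n8 already connected.
n4 n7 (14): add. Components now {n1,n3,n4,n5,n7,n8}
Edges rejected before the tree was complete: 1.

1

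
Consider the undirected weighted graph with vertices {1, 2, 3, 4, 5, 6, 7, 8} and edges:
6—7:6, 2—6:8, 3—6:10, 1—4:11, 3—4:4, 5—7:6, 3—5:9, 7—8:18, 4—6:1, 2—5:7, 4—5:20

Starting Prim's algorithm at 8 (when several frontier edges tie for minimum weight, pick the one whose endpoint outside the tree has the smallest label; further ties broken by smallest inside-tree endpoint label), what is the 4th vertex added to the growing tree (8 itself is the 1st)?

6

Grow the tree from 8 using Prim:
Step 1: frontier [7—8 18] → take 7—8 (18); add 7.
Step 2: frontier [5—7 6, 6—7 6] → take 5—7 (6); add 5.
Step 3: frontier [2—5 7, 3—5 9, 4—5 20, 6—7 6] → take 6—7 (6); add 6.
Step 4: frontier [2—5 7, 3—5 9, 4—5 20, 4—6 1, 2—6 8, 3—6 10] → take 4—6 (1); add 4.
Step 5: frontier [3—4 4, 1—4 11, 2—5 7, 3—5 9, 2—6 8, 3—6 10] → take 3—4 (4); add 3.
Step 6: frontier [1—4 11, 2—5 7, 2—6 8] → take 2—5 (7); add 2.
Step 7: frontier [1—4 11] → take 1—4 (11); add 1.
Vertex order: 8, 7, 5, 6, 4, 3, 2, 1. The 4th vertex is 6.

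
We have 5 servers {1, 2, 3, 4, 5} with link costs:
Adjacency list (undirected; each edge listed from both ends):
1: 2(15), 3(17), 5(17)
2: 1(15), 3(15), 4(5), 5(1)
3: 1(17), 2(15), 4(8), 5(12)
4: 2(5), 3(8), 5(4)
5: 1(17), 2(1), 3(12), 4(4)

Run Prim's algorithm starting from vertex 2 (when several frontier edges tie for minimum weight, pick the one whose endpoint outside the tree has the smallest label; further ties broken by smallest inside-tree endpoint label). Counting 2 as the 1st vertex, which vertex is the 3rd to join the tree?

4

Prim, starting at 2.
Step 1: frontier [2 5 1, 2 4 5, 1 2 15, 2 3 15] → take 2 5 (1); add 5.
Step 2: frontier [2 4 5, 1 2 15, 2 3 15, 4 5 4, 3 5 12, 1 5 17] → take 4 5 (4); add 4.
Step 3: frontier [1 2 15, 2 3 15, 3 4 8, 3 5 12, 1 5 17] → take 3 4 (8); add 3.
Step 4: frontier [1 2 15, 1 3 17, 1 5 17] → take 1 2 (15); add 1.
Vertex order: 2, 5, 4, 3, 1. The 3rd vertex is 4.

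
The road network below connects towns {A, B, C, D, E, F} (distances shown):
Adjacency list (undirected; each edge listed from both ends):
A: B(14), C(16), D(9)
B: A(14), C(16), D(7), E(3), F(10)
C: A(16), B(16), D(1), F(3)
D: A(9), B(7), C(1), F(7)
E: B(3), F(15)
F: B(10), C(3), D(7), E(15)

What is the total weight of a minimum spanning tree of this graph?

23

Grow the tree from B using Prim:
Step 1: cheapest edge leaving the tree is B—E (3); add E.
Step 2: cheapest edge leaving the tree is B—D (7); add D.
Step 3: cheapest edge leaving the tree is C—D (1); add C.
Step 4: cheapest edge leaving the tree is C—F (3); add F.
Step 5: cheapest edge leaving the tree is A—D (9); add A.
MST edges: B—E, B—D, C—D, C—F, A—D; total weight 3+7+1+3+9 = 23.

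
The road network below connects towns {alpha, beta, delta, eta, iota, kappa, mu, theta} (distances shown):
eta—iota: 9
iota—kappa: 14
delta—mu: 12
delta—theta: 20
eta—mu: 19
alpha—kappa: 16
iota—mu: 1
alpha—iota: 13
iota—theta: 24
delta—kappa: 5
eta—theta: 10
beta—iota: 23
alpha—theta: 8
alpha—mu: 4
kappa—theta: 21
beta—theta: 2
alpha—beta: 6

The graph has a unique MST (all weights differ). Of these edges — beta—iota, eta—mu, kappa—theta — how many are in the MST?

Kruskal: consider edges lightest-first.
iota—mu (1): add — endpoints in different components.
beta—theta (2): add — endpoints in different components.
alpha—mu (4): add — endpoints in different components.
delta—kappa (5): add — endpoints in different components.
alpha—beta (6): add — endpoints in different components.
alpha—theta (8): skip — alpha and theta already connected.
eta—iota (9): add — endpoints in different components.
eta—theta (10): skip — eta and theta already connected.
delta—mu (12): add — endpoints in different components.
MST edge set: {iota—mu, beta—theta, alpha—mu, delta—kappa, alpha—beta, eta—iota, delta—mu}.
Of the listed edges, {} are in the MST → 0.

0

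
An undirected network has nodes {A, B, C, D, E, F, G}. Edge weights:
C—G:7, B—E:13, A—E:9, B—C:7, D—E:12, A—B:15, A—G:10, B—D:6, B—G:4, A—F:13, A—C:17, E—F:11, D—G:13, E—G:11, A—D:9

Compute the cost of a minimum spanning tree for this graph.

46

Kruskal: consider edges lightest-first.
B—G (4): add — endpoints in different components.
B—D (6): add — endpoints in different components.
B—C (7): add — endpoints in different components.
C—G (7): skip — C and G already connected.
A—D (9): add — endpoints in different components.
A—E (9): add — endpoints in different components.
A—G (10): skip — A and G already connected.
E—F (11): add — endpoints in different components.
MST edges: B—G, B—D, B—C, A—D, A—E, E—F; total weight 4+6+7+9+9+11 = 46.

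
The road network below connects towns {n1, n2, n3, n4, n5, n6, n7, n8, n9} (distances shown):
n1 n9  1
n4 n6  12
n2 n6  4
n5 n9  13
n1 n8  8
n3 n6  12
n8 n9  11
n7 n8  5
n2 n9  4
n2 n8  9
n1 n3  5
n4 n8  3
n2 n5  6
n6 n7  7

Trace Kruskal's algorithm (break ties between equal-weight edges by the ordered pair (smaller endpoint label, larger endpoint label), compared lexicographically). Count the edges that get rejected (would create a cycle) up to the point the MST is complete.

0

Sort edges by weight, then run Kruskal:
n1 n9 (1): add — endpoints in different components.
n4 n8 (3): add — endpoints in different components.
n2 n6 (4): add — endpoints in different components.
n2 n9 (4): add — endpoints in different components.
n1 n3 (5): add — endpoints in different components.
n7 n8 (5): add — endpoints in different components.
n2 n5 (6): add — endpoints in different components.
n6 n7 (7): add — endpoints in different components.
Edges rejected before the tree was complete: 0.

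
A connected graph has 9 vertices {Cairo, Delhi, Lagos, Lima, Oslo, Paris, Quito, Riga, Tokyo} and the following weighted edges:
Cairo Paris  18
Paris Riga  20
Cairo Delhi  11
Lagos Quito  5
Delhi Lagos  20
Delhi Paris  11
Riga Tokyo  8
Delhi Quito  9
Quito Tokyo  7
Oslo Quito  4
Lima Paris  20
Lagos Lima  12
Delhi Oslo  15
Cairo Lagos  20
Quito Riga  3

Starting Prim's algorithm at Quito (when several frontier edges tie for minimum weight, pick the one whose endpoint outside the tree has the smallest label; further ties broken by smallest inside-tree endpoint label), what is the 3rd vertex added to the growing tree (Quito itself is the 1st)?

Grow the tree from Quito using Prim:
Step 1: cheapest edge leaving the tree is Quito Riga (3); add Riga.
Step 2: cheapest edge leaving the tree is Oslo Quito (4); add Oslo.
Step 3: cheapest edge leaving the tree is Lagos Quito (5); add Lagos.
Step 4: cheapest edge leaving the tree is Quito Tokyo (7); add Tokyo.
Step 5: cheapest edge leaving the tree is Delhi Quito (9); add Delhi.
Step 6: cheapest edge leaving the tree is Cairo Delhi (11); add Cairo.
Step 7: cheapest edge leaving the tree is Delhi Paris (11); add Paris.
Step 8: cheapest edge leaving the tree is Lagos Lima (12); add Lima.
Vertex order: Quito, Riga, Oslo, Lagos, Tokyo, Delhi, Cairo, Paris, Lima. The 3rd vertex is Oslo.

Oslo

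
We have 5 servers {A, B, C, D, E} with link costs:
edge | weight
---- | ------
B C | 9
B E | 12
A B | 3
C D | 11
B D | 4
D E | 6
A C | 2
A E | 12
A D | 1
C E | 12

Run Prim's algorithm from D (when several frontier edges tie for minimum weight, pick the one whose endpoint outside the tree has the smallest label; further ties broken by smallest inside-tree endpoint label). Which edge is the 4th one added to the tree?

D-E

Prim's algorithm from D:
Step 1: cheapest edge leaving the tree is A D (1); add A.
Step 2: cheapest edge leaving the tree is A C (2); add C.
Step 3: cheapest edge leaving the tree is A B (3); add B.
Step 4: cheapest edge leaving the tree is D E (6); add E.
The 4th edge added is D E.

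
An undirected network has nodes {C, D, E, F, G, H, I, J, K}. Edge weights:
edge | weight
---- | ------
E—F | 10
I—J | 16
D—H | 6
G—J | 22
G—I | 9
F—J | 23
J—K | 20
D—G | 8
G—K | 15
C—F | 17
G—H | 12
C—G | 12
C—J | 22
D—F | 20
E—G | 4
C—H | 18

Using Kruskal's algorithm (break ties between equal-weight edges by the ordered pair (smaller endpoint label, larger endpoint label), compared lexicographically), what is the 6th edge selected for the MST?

C-G

Sort edges by weight, then run Kruskal:
E—G (4): add — endpoints in different components.
D—H (6): add — endpoints in different components.
D—G (8): add — endpoints in different components.
G—I (9): add — endpoints in different components.
E—F (10): add — endpoints in different components.
C—G (12): add — endpoints in different components.
G—H (12): skip — G and H already connected.
G—K (15): add — endpoints in different components.
I—J (16): add — endpoints in different components.
The 6th edge added is C—G.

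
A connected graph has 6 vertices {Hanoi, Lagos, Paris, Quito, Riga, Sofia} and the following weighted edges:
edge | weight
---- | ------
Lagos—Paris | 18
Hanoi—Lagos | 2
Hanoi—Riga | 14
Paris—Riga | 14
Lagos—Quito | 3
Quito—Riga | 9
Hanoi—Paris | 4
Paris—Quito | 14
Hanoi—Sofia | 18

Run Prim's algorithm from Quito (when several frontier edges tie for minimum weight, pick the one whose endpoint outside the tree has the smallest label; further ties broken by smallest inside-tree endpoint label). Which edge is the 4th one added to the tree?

Quito-Riga

Grow the tree from Quito using Prim:
Step 1: cheapest edge leaving the tree is Lagos—Quito (3); add Lagos.
Step 2: cheapest edge leaving the tree is Hanoi—Lagos (2); add Hanoi.
Step 3: cheapest edge leaving the tree is Hanoi—Paris (4); add Paris.
Step 4: cheapest edge leaving the tree is Quito—Riga (9); add Riga.
Step 5: cheapest edge leaving the tree is Hanoi—Sofia (18); add Sofia.
The 4th edge added is Quito—Riga.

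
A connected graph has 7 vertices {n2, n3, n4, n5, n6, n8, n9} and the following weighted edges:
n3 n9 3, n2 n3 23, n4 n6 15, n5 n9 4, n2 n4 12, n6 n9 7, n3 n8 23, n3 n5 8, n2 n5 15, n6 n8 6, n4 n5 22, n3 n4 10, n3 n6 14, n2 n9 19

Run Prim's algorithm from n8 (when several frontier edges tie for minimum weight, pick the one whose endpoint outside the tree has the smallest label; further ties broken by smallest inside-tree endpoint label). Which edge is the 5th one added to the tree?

n3-n4

Prim, starting at n8.
Step 1: cheapest edge leaving the tree is n6 n8 (6); add n6.
Step 2: cheapest edge leaving the tree is n6 n9 (7); add n9.
Step 3: cheapest edge leaving the tree is n3 n9 (3); add n3.
Step 4: cheapest edge leaving the tree is n5 n9 (4); add n5.
Step 5: cheapest edge leaving the tree is n3 n4 (10); add n4.
Step 6: cheapest edge leaving the tree is n2 n4 (12); add n2.
The 5th edge added is n3 n4.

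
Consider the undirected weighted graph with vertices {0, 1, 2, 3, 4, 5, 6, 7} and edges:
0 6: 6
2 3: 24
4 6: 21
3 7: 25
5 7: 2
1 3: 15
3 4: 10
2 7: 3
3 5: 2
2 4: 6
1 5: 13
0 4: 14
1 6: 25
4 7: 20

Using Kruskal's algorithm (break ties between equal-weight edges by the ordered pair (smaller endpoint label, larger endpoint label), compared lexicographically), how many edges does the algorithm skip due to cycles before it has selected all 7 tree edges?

Kruskal: consider edges lightest-first.
3 5 (2): add — endpoints in different components.
5 7 (2): add — endpoints in different components.
2 7 (3): add — endpoints in different components.
0 6 (6): add — endpoints in different components.
2 4 (6): add — endpoints in different components.
3 4 (10): skip — 3 and 4 already connected.
1 5 (13): add — endpoints in different components.
0 4 (14): add — endpoints in different components.
Edges rejected before the tree was complete: 1.

1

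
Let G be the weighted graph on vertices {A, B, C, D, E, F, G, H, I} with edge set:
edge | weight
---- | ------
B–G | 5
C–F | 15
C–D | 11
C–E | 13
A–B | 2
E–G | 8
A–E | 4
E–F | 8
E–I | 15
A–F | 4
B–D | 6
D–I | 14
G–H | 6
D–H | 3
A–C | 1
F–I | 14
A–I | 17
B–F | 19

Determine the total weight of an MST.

39

Grow the tree from E using Prim:
Step 1: cheapest edge leaving the tree is A–E (4); add A.
Step 2: cheapest edge leaving the tree is A–C (1); add C.
Step 3: cheapest edge leaving the tree is A–B (2); add B.
Step 4: cheapest edge leaving the tree is A–F (4); add F.
Step 5: cheapest edge leaving the tree is B–G (5); add G.
Step 6: cheapest edge leaving the tree is B–D (6); add D.
Step 7: cheapest edge leaving the tree is D–H (3); add H.
Step 8: cheapest edge leaving the tree is D–I (14); add I.
MST edges: A–E, A–C, A–B, A–F, B–G, B–D, D–H, D–I; total weight 4+1+2+4+5+6+3+14 = 39.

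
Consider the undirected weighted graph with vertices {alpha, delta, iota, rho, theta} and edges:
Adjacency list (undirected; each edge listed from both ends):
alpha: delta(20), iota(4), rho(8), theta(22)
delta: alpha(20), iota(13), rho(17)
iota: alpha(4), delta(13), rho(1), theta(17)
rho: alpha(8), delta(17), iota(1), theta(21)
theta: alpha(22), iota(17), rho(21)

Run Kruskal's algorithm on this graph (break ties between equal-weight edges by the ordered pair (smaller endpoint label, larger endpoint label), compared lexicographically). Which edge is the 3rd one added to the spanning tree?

Kruskal: consider edges lightest-first.
iota–rho (1): add — endpoints in different components.
alpha–iota (4): add — endpoints in different components.
alpha–rho (8): skip — alpha and rho already connected.
delta–iota (13): add — endpoints in different components.
delta–rho (17): skip — delta and rho already connected.
iota–theta (17): add — endpoints in different components.
The 3rd edge added is delta–iota.

delta-iota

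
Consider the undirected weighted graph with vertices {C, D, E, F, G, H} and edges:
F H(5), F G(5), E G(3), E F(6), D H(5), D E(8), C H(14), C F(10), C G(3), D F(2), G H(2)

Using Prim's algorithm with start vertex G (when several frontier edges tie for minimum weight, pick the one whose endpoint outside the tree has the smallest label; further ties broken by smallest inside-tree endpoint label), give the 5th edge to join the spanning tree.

Grow the tree from G using Prim:
Step 1: cheapest edge leaving the tree is G H (2); add H.
Step 2: cheapest edge leaving the tree is C G (3); add C.
Step 3: cheapest edge leaving the tree is E G (3); add E.
Step 4: cheapest edge leaving the tree is D H (5); add D.
Step 5: cheapest edge leaving the tree is D F (2); add F.
The 5th edge added is D F.

D-F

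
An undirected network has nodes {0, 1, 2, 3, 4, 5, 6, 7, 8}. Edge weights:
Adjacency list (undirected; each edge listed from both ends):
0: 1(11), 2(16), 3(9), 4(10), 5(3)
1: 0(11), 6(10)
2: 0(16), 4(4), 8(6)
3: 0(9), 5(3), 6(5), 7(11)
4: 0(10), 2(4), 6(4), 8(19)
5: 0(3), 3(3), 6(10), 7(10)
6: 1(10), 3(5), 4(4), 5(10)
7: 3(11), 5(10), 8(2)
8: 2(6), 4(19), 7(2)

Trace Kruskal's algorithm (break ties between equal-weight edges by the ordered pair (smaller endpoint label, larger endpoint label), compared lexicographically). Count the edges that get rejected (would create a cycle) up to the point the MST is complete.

Sort edges by weight, then run Kruskal:
7—8 (2): add — endpoints in different components.
0—5 (3): add — endpoints in different components.
3—5 (3): add — endpoints in different components.
2—4 (4): add — endpoints in different components.
4—6 (4): add — endpoints in different components.
3—6 (5): add — endpoints in different components.
2—8 (6): add — endpoints in different components.
0—3 (9): skip — 0 and 3 already connected.
0—4 (10): skip — 0 and 4 already connected.
1—6 (10): add — endpoints in different components.
Edges rejected before the tree was complete: 2.

2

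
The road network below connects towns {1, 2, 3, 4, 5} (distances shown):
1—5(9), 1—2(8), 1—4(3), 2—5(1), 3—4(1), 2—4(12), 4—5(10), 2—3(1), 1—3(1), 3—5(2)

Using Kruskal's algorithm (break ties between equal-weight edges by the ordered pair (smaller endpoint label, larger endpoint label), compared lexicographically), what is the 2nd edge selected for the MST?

2-3

Kruskal: consider edges lightest-first.
1—3 (1): add — endpoints in different components.
2—3 (1): add — endpoints in different components.
2—5 (1): add — endpoints in different components.
3—4 (1): add — endpoints in different components.
The 2nd edge added is 2—3.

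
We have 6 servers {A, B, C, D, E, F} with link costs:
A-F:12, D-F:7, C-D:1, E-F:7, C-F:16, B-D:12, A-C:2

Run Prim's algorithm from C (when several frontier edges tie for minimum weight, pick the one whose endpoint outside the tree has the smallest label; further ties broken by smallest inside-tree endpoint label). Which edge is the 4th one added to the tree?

Prim's algorithm from C:
Step 1: frontier [C-D 1, A-C 2, C-F 16] → take C-D (1); add D.
Step 2: frontier [A-C 2, C-F 16, D-F 7, B-D 12] → take A-C (2); add A.
Step 3: frontier [A-F 12, C-F 16, D-F 7, B-D 12] → take D-F (7); add F.
Step 4: frontier [B-D 12, E-F 7] → take E-F (7); add E.
Step 5: frontier [B-D 12] → take B-D (12); add B.
The 4th edge added is E-F.

E-F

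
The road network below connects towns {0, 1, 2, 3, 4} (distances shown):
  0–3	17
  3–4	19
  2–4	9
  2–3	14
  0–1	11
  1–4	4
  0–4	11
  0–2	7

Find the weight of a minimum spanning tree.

Sort edges by weight, then run Kruskal:
1–4 (4): add — endpoints in different components.
0–2 (7): add — endpoints in different components.
2–4 (9): add — endpoints in different components.
0–1 (11): skip — 0 and 1 already connected.
0–4 (11): skip — 0 and 4 already connected.
2–3 (14): add — endpoints in different components.
MST edges: 1–4, 0–2, 2–4, 2–3; total weight 4+7+9+14 = 34.

34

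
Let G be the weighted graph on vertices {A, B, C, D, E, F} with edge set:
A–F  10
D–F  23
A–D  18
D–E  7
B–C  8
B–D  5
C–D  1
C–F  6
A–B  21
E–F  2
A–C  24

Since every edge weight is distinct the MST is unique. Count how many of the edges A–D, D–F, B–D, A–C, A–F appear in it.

Kruskal: consider edges lightest-first.
C–D (1): add — endpoints in different components.
E–F (2): add — endpoints in different components.
B–D (5): add — endpoints in different components.
C–F (6): add — endpoints in different components.
D–E (7): skip — D and E already connected.
B–C (8): skip — B and C already connected.
A–F (10): add — endpoints in different components.
MST edge set: {C–D, E–F, B–D, C–F, A–F}.
Of the listed edges, {B–D, A–F} are in the MST → 2.

2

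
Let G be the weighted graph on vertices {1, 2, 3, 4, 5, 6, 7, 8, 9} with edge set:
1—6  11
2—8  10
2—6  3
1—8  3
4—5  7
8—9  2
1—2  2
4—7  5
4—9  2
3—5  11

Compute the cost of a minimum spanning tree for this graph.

Kruskal's algorithm — process edges by increasing weight (ties by edge label):
1—2 (2): add — endpoints in different components.
4—9 (2): add — endpoints in different components.
8—9 (2): add — endpoints in different components.
1—8 (3): add — endpoints in different components.
2—6 (3): add — endpoints in different components.
4—7 (5): add — endpoints in different components.
4—5 (7): add — endpoints in different components.
2—8 (10): skip — 2 and 8 already connected.
1—6 (11): skip — 1 and 6 already connected.
3—5 (11): add — endpoints in different components.
MST edges: 1—2, 4—9, 8—9, 1—8, 2—6, 4—7, 4—5, 3—5; total weight 2+2+2+3+3+5+7+11 = 35.

35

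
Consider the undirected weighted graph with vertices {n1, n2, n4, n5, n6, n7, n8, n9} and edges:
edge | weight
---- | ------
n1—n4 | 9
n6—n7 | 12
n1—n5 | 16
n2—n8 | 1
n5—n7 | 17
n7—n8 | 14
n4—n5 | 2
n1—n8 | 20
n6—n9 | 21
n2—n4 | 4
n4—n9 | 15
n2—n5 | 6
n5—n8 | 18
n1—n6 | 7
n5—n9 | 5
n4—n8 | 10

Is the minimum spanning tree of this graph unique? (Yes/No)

Yes

Sort edges by weight, then run Kruskal:
n2—n8 (1): add — endpoints in different components.
n4—n5 (2): add — endpoints in different components.
n2—n4 (4): add — endpoints in different components.
n5—n9 (5): add — endpoints in different components.
n2—n5 (6): skip — n5 and n2 already connected.
n1—n6 (7): add — endpoints in different components.
n1—n4 (9): add — endpoints in different components.
n4—n8 (10): skip — n8 and n4 already connected.
n6—n7 (12): add — endpoints in different components.
Every non-tree edge has weight strictly greater than the heaviest edge on the tree path between its endpoints, so the MST is unique.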